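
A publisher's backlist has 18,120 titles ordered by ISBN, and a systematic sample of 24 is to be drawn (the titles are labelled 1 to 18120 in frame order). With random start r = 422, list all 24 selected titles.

k = N/n = 18120/24 = 755
title 1: 422
title 2: 422 + 755 = 1177
title 3: 1177 + 755 = 1932
title 4: 1932 + 755 = 2687
title 5: 2687 + 755 = 3442
title 6: 3442 + 755 = 4197
title 7: 4197 + 755 = 4952
title 8: 4952 + 755 = 5707
title 9: 5707 + 755 = 6462
title 10: 6462 + 755 = 7217
title 11: 7217 + 755 = 7972
title 12: 7972 + 755 = 8727
title 13: 8727 + 755 = 9482
title 14: 9482 + 755 = 10237
title 15: 10237 + 755 = 10992
title 16: 10992 + 755 = 11747
title 17: 11747 + 755 = 12502
title 18: 12502 + 755 = 13257
title 19: 13257 + 755 = 14012
title 20: 14012 + 755 = 14767
title 21: 14767 + 755 = 15522
title 22: 15522 + 755 = 16277
title 23: 16277 + 755 = 17032
title 24: 17032 + 755 = 17787

422, 1177, 1932, 2687, 3442, 4197, 4952, 5707, 6462, 7217, 7972, 8727, 9482, 10237, 10992, 11747, 12502, 13257, 14012, 14767, 15522, 16277, 17032, 17787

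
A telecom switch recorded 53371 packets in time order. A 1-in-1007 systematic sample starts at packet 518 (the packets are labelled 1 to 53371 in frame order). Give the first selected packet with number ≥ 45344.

45833

k = 1007
Steps past start: ⌈(45344 − 518)/1007⌉ = ⌈44826/1007⌉ = 45
Selected packet: 518 + 45×1007 = 45833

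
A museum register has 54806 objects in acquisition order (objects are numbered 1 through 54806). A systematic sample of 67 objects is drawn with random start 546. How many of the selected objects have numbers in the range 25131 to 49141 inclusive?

k = 54806/67 = 818
First selection ≥ 25131: 546 + ⌈(25131−546)/818⌉·818 = 546 + 31×818 = 25904
Last selection ≤ 49141: 546 + ⌊(49141−546)/818⌋·818 = 546 + 59×818 = 48808
Count = 59 − 31 + 1 = 29

29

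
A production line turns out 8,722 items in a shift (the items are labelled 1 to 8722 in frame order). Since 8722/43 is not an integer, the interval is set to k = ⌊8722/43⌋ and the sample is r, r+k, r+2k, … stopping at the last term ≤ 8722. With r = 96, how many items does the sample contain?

k = ⌊8722/43⌋ = 202
Achieved size = ⌊(8722 − 96)/202⌋ + 1 = ⌊8626/202⌋ + 1 = 42 + 1 = 43
(last selection: 96 + 42×202 = 8580 ≤ 8722; next would be 8782 > 8722)

43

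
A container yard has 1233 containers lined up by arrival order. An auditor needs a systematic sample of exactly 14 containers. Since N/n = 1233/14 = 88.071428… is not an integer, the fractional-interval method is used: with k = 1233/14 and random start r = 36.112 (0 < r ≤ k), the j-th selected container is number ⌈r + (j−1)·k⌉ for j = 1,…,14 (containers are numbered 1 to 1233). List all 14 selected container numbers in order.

j=1: r + 0k = 36.112 → ⌈·⌉ = 37
j=2: r + 1k = 124.183428… → ⌈·⌉ = 125
j=3: r + 2k = 212.254857… → ⌈·⌉ = 213
j=4: r + 3k = 300.326285… → ⌈·⌉ = 301
j=5: r + 4k = 388.397714… → ⌈·⌉ = 389
j=6: r + 5k = 476.469142… → ⌈·⌉ = 477
j=7: r + 6k = 564.540571… → ⌈·⌉ = 565
j=8: r + 7k = 652.612 → ⌈·⌉ = 653
j=9: r + 8k = 740.683428… → ⌈·⌉ = 741
j=10: r + 9k = 828.754857… → ⌈·⌉ = 829
j=11: r + 10k = 916.826285… → ⌈·⌉ = 917
j=12: r + 11k = 1004.897714… → ⌈·⌉ = 1005
j=13: r + 12k = 1092.969142… → ⌈·⌉ = 1093
j=14: r + 13k = 1181.040571… → ⌈·⌉ = 1182

37, 125, 213, 301, 389, 477, 565, 653, 741, 829, 917, 1005, 1093, 1182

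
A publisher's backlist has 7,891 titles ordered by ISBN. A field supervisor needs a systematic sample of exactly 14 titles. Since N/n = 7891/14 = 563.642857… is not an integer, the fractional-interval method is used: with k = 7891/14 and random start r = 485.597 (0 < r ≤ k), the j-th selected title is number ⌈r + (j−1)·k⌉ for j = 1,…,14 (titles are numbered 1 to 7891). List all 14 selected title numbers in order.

486, 1050, 1613, 2177, 2741, 3304, 3868, 4432, 4995, 5559, 6123, 6686, 7250, 7813

j=1: r + 0k = 485.597 → ⌈·⌉ = 486
j=2: r + 1k = 1049.239857… → ⌈·⌉ = 1050
j=3: r + 2k = 1612.882714… → ⌈·⌉ = 1613
j=4: r + 3k = 2176.525571… → ⌈·⌉ = 2177
j=5: r + 4k = 2740.168428… → ⌈·⌉ = 2741
j=6: r + 5k = 3303.811285… → ⌈·⌉ = 3304
j=7: r + 6k = 3867.454142… → ⌈·⌉ = 3868
j=8: r + 7k = 4431.097 → ⌈·⌉ = 4432
j=9: r + 8k = 4994.739857… → ⌈·⌉ = 4995
j=10: r + 9k = 5558.382714… → ⌈·⌉ = 5559
j=11: r + 10k = 6122.025571… → ⌈·⌉ = 6123
j=12: r + 11k = 6685.668428… → ⌈·⌉ = 6686
j=13: r + 12k = 7249.311285… → ⌈·⌉ = 7250
j=14: r + 13k = 7812.954142… → ⌈·⌉ = 7813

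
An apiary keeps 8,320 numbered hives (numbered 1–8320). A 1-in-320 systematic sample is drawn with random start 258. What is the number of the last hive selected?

8258

k = 320
26th selection = r + (26−1)·k = 258 + 25×320 = 258 + 8000 = 8258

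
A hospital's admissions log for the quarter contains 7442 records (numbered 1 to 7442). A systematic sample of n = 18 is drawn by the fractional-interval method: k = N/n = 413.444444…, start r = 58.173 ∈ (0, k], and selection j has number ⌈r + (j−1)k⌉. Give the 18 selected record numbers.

j=1: r + 0k = 58.173 → ⌈·⌉ = 59
j=2: r + 1k = 471.617444… → ⌈·⌉ = 472
j=3: r + 2k = 885.061888… → ⌈·⌉ = 886
j=4: r + 3k = 1298.506333… → ⌈·⌉ = 1299
j=5: r + 4k = 1711.950777… → ⌈·⌉ = 1712
j=6: r + 5k = 2125.395222… → ⌈·⌉ = 2126
j=7: r + 6k = 2538.839666… → ⌈·⌉ = 2539
j=8: r + 7k = 2952.284111… → ⌈·⌉ = 2953
j=9: r + 8k = 3365.728555… → ⌈·⌉ = 3366
j=10: r + 9k = 3779.173 → ⌈·⌉ = 3780
j=11: r + 10k = 4192.617444… → ⌈·⌉ = 4193
j=12: r + 11k = 4606.061888… → ⌈·⌉ = 4607
j=13: r + 12k = 5019.506333… → ⌈·⌉ = 5020
j=14: r + 13k = 5432.950777… → ⌈·⌉ = 5433
j=15: r + 14k = 5846.395222… → ⌈·⌉ = 5847
j=16: r + 15k = 6259.839666… → ⌈·⌉ = 6260
j=17: r + 16k = 6673.284111… → ⌈·⌉ = 6674
j=18: r + 17k = 7086.728555… → ⌈·⌉ = 7087

59, 472, 886, 1299, 1712, 2126, 2539, 2953, 3366, 3780, 4193, 4607, 5020, 5433, 5847, 6260, 6674, 7087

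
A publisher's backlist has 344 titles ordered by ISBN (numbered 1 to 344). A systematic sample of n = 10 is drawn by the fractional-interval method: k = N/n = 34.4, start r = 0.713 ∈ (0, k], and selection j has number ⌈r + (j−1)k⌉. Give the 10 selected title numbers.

1, 36, 70, 104, 139, 173, 208, 242, 276, 311

j=1: r + 0k = 0.713 → ⌈·⌉ = 1
j=2: r + 1k = 35.113 → ⌈·⌉ = 36
j=3: r + 2k = 69.513 → ⌈·⌉ = 70
j=4: r + 3k = 103.913 → ⌈·⌉ = 104
j=5: r + 4k = 138.313 → ⌈·⌉ = 139
j=6: r + 5k = 172.713 → ⌈·⌉ = 173
j=7: r + 6k = 207.113 → ⌈·⌉ = 208
j=8: r + 7k = 241.513 → ⌈·⌉ = 242
j=9: r + 8k = 275.913 → ⌈·⌉ = 276
j=10: r + 9k = 310.313 → ⌈·⌉ = 311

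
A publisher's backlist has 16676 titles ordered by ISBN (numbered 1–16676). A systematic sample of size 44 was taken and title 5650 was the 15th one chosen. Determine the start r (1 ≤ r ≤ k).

k = 16676/44 = 379
r = 5650 − (15−1)×379 = 5650 − 5306 = 344

344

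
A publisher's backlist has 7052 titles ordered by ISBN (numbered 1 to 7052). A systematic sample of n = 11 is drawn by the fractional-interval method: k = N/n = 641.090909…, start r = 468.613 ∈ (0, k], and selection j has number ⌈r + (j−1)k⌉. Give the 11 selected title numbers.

j=1: r + 0k = 468.613 → ⌈·⌉ = 469
j=2: r + 1k = 1109.703909… → ⌈·⌉ = 1110
j=3: r + 2k = 1750.794818… → ⌈·⌉ = 1751
j=4: r + 3k = 2391.885727… → ⌈·⌉ = 2392
j=5: r + 4k = 3032.976636… → ⌈·⌉ = 3033
j=6: r + 5k = 3674.067545… → ⌈·⌉ = 3675
j=7: r + 6k = 4315.158454… → ⌈·⌉ = 4316
j=8: r + 7k = 4956.249363… → ⌈·⌉ = 4957
j=9: r + 8k = 5597.340272… → ⌈·⌉ = 5598
j=10: r + 9k = 6238.431181… → ⌈·⌉ = 6239
j=11: r + 10k = 6879.522090… → ⌈·⌉ = 6880

469, 1110, 1751, 2392, 3033, 3675, 4316, 4957, 5598, 6239, 6880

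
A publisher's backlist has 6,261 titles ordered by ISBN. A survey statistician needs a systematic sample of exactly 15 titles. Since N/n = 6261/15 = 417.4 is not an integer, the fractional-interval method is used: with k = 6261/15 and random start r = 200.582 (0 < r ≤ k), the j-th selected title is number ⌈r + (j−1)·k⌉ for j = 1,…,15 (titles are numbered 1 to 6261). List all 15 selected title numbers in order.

j=1: r + 0k = 200.582 → ⌈·⌉ = 201
j=2: r + 1k = 617.982 → ⌈·⌉ = 618
j=3: r + 2k = 1035.382 → ⌈·⌉ = 1036
j=4: r + 3k = 1452.782 → ⌈·⌉ = 1453
j=5: r + 4k = 1870.182 → ⌈·⌉ = 1871
j=6: r + 5k = 2287.582 → ⌈·⌉ = 2288
j=7: r + 6k = 2704.982 → ⌈·⌉ = 2705
j=8: r + 7k = 3122.382 → ⌈·⌉ = 3123
j=9: r + 8k = 3539.782 → ⌈·⌉ = 3540
j=10: r + 9k = 3957.182 → ⌈·⌉ = 3958
j=11: r + 10k = 4374.582 → ⌈·⌉ = 4375
j=12: r + 11k = 4791.982 → ⌈·⌉ = 4792
j=13: r + 12k = 5209.382 → ⌈·⌉ = 5210
j=14: r + 13k = 5626.782 → ⌈·⌉ = 5627
j=15: r + 14k = 6044.182 → ⌈·⌉ = 6045

201, 618, 1036, 1453, 1871, 2288, 2705, 3123, 3540, 3958, 4375, 4792, 5210, 5627, 6045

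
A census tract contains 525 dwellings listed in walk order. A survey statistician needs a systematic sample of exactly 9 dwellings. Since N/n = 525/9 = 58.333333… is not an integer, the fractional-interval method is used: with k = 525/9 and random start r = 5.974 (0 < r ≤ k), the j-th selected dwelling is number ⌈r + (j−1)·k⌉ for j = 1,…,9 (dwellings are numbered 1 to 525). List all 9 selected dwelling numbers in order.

j=1: r + 0k = 5.974 → ⌈·⌉ = 6
j=2: r + 1k = 64.307333… → ⌈·⌉ = 65
j=3: r + 2k = 122.640666… → ⌈·⌉ = 123
j=4: r + 3k = 180.974 → ⌈·⌉ = 181
j=5: r + 4k = 239.307333… → ⌈·⌉ = 240
j=6: r + 5k = 297.640666… → ⌈·⌉ = 298
j=7: r + 6k = 355.974 → ⌈·⌉ = 356
j=8: r + 7k = 414.307333… → ⌈·⌉ = 415
j=9: r + 8k = 472.640666… → ⌈·⌉ = 473

6, 65, 123, 181, 240, 298, 356, 415, 473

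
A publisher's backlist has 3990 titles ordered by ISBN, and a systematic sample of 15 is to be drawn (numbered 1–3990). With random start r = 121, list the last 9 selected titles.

1717, 1983, 2249, 2515, 2781, 3047, 3313, 3579, 3845

k = N/n = 3990/15 = 266
7th selection = 121 + 6×266 = 1717
8th: 1717 + 266 = 1983
9th: 1983 + 266 = 2249
10th: 2249 + 266 = 2515
11th: 2515 + 266 = 2781
12th: 2781 + 266 = 3047
13th: 3047 + 266 = 3313
14th: 3313 + 266 = 3579
15th: 3579 + 266 = 3845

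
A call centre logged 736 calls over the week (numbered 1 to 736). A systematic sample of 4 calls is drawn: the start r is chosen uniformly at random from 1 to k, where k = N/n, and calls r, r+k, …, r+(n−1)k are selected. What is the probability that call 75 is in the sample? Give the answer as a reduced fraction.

1/184

k = 736/4 = 184.
Call 75 is selected iff r ≡ 75 (mod 184); exactly one such r in {1,…,184}.
Inclusion probability = 1/184.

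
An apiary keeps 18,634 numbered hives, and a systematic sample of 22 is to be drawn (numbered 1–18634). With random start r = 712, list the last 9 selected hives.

k = N/n = 18634/22 = 847
14th selection = 712 + 13×847 = 11723
15th: 11723 + 847 = 12570
16th: 12570 + 847 = 13417
17th: 13417 + 847 = 14264
18th: 14264 + 847 = 15111
19th: 15111 + 847 = 15958
20th: 15958 + 847 = 16805
21st: 16805 + 847 = 17652
22nd: 17652 + 847 = 18499

11723, 12570, 13417, 14264, 15111, 15958, 16805, 17652, 18499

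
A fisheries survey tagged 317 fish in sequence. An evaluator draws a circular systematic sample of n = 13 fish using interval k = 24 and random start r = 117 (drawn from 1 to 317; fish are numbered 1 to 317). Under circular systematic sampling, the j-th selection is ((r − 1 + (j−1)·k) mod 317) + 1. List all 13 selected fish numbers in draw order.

117, 141, 165, 189, 213, 237, 261, 285, 309, 16, 40, 64, 88

Selection 1: 117
Selection 2: 117 + 24 = 141
Selection 3: 141 + 24 = 165
Selection 4: 165 + 24 = 189
Selection 5: 189 + 24 = 213
Selection 6: 213 + 24 = 237
Selection 7: 237 + 24 = 261
Selection 8: 261 + 24 = 285
Selection 9: 285 + 24 = 309
Selection 10: 309 + 24 = 333 → 333 − 317 = 16
Selection 11: 16 + 24 = 40
Selection 12: 40 + 24 = 64
Selection 13: 64 + 24 = 88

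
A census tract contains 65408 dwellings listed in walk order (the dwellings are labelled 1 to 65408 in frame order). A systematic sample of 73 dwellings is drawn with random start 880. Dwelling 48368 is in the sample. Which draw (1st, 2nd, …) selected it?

k = 65408/73 = 896
position = (48368 − 880)/896 + 1 = 47488/896 + 1 = 53 + 1 = 54

54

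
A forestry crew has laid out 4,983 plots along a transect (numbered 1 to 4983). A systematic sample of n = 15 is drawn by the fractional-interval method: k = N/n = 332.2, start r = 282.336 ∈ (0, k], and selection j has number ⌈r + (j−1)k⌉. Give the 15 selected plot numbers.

j=1: r + 0k = 282.336 → ⌈·⌉ = 283
j=2: r + 1k = 614.536 → ⌈·⌉ = 615
j=3: r + 2k = 946.736 → ⌈·⌉ = 947
j=4: r + 3k = 1278.936 → ⌈·⌉ = 1279
j=5: r + 4k = 1611.136 → ⌈·⌉ = 1612
j=6: r + 5k = 1943.336 → ⌈·⌉ = 1944
j=7: r + 6k = 2275.536 → ⌈·⌉ = 2276
j=8: r + 7k = 2607.736 → ⌈·⌉ = 2608
j=9: r + 8k = 2939.936 → ⌈·⌉ = 2940
j=10: r + 9k = 3272.136 → ⌈·⌉ = 3273
j=11: r + 10k = 3604.336 → ⌈·⌉ = 3605
j=12: r + 11k = 3936.536 → ⌈·⌉ = 3937
j=13: r + 12k = 4268.736 → ⌈·⌉ = 4269
j=14: r + 13k = 4600.936 → ⌈·⌉ = 4601
j=15: r + 14k = 4933.136 → ⌈·⌉ = 4934

283, 615, 947, 1279, 1612, 1944, 2276, 2608, 2940, 3273, 3605, 3937, 4269, 4601, 4934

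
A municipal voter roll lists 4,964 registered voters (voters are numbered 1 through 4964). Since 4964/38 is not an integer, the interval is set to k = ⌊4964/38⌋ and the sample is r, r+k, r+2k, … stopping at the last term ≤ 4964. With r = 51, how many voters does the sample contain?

k = ⌊4964/38⌋ = 130
Achieved size = ⌊(4964 − 51)/130⌋ + 1 = ⌊4913/130⌋ + 1 = 37 + 1 = 38
(last selection: 51 + 37×130 = 4861 ≤ 4964; next would be 4991 > 4964)

38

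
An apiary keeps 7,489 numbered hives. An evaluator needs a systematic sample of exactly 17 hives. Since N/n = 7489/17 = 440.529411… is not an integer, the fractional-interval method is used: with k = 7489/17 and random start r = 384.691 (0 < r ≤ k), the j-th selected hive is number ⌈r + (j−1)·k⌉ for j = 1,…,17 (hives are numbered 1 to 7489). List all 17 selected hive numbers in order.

385, 826, 1266, 1707, 2147, 2588, 3028, 3469, 3909, 4350, 4790, 5231, 5672, 6112, 6553, 6993, 7434

j=1: r + 0k = 384.691 → ⌈·⌉ = 385
j=2: r + 1k = 825.220411… → ⌈·⌉ = 826
j=3: r + 2k = 1265.749823… → ⌈·⌉ = 1266
j=4: r + 3k = 1706.279235… → ⌈·⌉ = 1707
j=5: r + 4k = 2146.808647… → ⌈·⌉ = 2147
j=6: r + 5k = 2587.338058… → ⌈·⌉ = 2588
j=7: r + 6k = 3027.867470… → ⌈·⌉ = 3028
j=8: r + 7k = 3468.396882… → ⌈·⌉ = 3469
j=9: r + 8k = 3908.926294… → ⌈·⌉ = 3909
j=10: r + 9k = 4349.455705… → ⌈·⌉ = 4350
j=11: r + 10k = 4789.985117… → ⌈·⌉ = 4790
j=12: r + 11k = 5230.514529… → ⌈·⌉ = 5231
j=13: r + 12k = 5671.043941… → ⌈·⌉ = 5672
j=14: r + 13k = 6111.573352… → ⌈·⌉ = 6112
j=15: r + 14k = 6552.102764… → ⌈·⌉ = 6553
j=16: r + 15k = 6992.632176… → ⌈·⌉ = 6993
j=17: r + 16k = 7433.161588… → ⌈·⌉ = 7434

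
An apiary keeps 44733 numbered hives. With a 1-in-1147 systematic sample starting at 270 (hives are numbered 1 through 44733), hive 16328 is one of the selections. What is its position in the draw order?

15

k = 1147
position = (16328 − 270)/1147 + 1 = 16058/1147 + 1 = 14 + 1 = 15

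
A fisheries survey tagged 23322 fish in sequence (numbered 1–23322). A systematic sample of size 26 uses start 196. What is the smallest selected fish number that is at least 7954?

8269

k = 23322/26 = 897
Steps past start: ⌈(7954 − 196)/897⌉ = ⌈7758/897⌉ = 9
Selected fish: 196 + 9×897 = 8269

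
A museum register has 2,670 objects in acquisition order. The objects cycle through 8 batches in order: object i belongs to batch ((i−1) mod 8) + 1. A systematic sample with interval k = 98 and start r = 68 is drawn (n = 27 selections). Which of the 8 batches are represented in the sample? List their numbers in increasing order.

2, 4, 6, 8

Consecutive selections differ by k = 98, so their batch numbers differ by 98 mod 8 = 2.
gcd(98, 8) = 2, so the sample visits 8/2 = 4 distinct residues mod 8.
Start 68 is batch 4; the batches hit are 2, 4, 6, 8.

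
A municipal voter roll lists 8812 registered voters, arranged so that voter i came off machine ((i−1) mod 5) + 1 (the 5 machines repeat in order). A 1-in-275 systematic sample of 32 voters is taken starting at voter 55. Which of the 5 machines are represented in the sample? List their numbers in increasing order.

5

Consecutive selections differ by k = 275, so their machine numbers differ by 275 mod 5 = 0.
gcd(275, 5) = 5, so the sample visits 5/5 = 1 distinct residues mod 5.
Start 55 is machine 5; the machines hit are 5.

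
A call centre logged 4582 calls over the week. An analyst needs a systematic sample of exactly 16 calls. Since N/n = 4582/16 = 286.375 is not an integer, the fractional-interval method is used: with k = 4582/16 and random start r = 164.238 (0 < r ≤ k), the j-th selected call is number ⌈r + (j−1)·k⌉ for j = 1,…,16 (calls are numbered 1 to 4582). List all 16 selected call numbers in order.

j=1: r + 0k = 164.238 → ⌈·⌉ = 165
j=2: r + 1k = 450.613 → ⌈·⌉ = 451
j=3: r + 2k = 736.988 → ⌈·⌉ = 737
j=4: r + 3k = 1023.363 → ⌈·⌉ = 1024
j=5: r + 4k = 1309.738 → ⌈·⌉ = 1310
j=6: r + 5k = 1596.113 → ⌈·⌉ = 1597
j=7: r + 6k = 1882.488 → ⌈·⌉ = 1883
j=8: r + 7k = 2168.863 → ⌈·⌉ = 2169
j=9: r + 8k = 2455.238 → ⌈·⌉ = 2456
j=10: r + 9k = 2741.613 → ⌈·⌉ = 2742
j=11: r + 10k = 3027.988 → ⌈·⌉ = 3028
j=12: r + 11k = 3314.363 → ⌈·⌉ = 3315
j=13: r + 12k = 3600.738 → ⌈·⌉ = 3601
j=14: r + 13k = 3887.113 → ⌈·⌉ = 3888
j=15: r + 14k = 4173.488 → ⌈·⌉ = 4174
j=16: r + 15k = 4459.863 → ⌈·⌉ = 4460

165, 451, 737, 1024, 1310, 1597, 1883, 2169, 2456, 2742, 3028, 3315, 3601, 3888, 4174, 4460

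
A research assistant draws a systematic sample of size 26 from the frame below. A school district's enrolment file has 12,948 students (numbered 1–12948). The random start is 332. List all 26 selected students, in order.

k = N/n = 12948/26 = 498
student 1: 332
student 2: 332 + 498 = 830
student 3: 830 + 498 = 1328
student 4: 1328 + 498 = 1826
student 5: 1826 + 498 = 2324
student 6: 2324 + 498 = 2822
student 7: 2822 + 498 = 3320
student 8: 3320 + 498 = 3818
student 9: 3818 + 498 = 4316
student 10: 4316 + 498 = 4814
student 11: 4814 + 498 = 5312
student 12: 5312 + 498 = 5810
student 13: 5810 + 498 = 6308
student 14: 6308 + 498 = 6806
student 15: 6806 + 498 = 7304
student 16: 7304 + 498 = 7802
student 17: 7802 + 498 = 8300
student 18: 8300 + 498 = 8798
student 19: 8798 + 498 = 9296
student 20: 9296 + 498 = 9794
student 21: 9794 + 498 = 10292
student 22: 10292 + 498 = 10790
student 23: 10790 + 498 = 11288
student 24: 11288 + 498 = 11786
student 25: 11786 + 498 = 12284
student 26: 12284 + 498 = 12782

332, 830, 1328, 1826, 2324, 2822, 3320, 3818, 4316, 4814, 5312, 5810, 6308, 6806, 7304, 7802, 8300, 8798, 9296, 9794, 10292, 10790, 11288, 11786, 12284, 12782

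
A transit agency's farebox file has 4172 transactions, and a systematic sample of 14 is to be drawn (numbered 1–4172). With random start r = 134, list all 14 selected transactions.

k = N/n = 4172/14 = 298
transaction 1: 134
transaction 2: 134 + 298 = 432
transaction 3: 432 + 298 = 730
transaction 4: 730 + 298 = 1028
transaction 5: 1028 + 298 = 1326
transaction 6: 1326 + 298 = 1624
transaction 7: 1624 + 298 = 1922
transaction 8: 1922 + 298 = 2220
transaction 9: 2220 + 298 = 2518
transaction 10: 2518 + 298 = 2816
transaction 11: 2816 + 298 = 3114
transaction 12: 3114 + 298 = 3412
transaction 13: 3412 + 298 = 3710
transaction 14: 3710 + 298 = 4008

134, 432, 730, 1028, 1326, 1624, 1922, 2220, 2518, 2816, 3114, 3412, 3710, 4008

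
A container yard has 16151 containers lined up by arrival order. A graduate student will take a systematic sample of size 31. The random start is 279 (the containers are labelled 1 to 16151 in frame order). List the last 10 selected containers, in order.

11220, 11741, 12262, 12783, 13304, 13825, 14346, 14867, 15388, 15909

k = N/n = 16151/31 = 521
22nd selection = 279 + 21×521 = 11220
23rd: 11220 + 521 = 11741
24th: 11741 + 521 = 12262
25th: 12262 + 521 = 12783
26th: 12783 + 521 = 13304
27th: 13304 + 521 = 13825
28th: 13825 + 521 = 14346
29th: 14346 + 521 = 14867
30th: 14867 + 521 = 15388
31st: 15388 + 521 = 15909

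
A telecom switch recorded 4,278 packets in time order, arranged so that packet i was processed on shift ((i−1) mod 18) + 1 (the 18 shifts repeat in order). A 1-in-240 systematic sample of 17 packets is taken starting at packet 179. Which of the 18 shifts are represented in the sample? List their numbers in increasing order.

Consecutive selections differ by k = 240, so their shift numbers differ by 240 mod 18 = 6.
gcd(240, 18) = 6, so the sample visits 18/6 = 3 distinct residues mod 18.
Start 179 is shift 17; the shifts hit are 5, 11, 17.

5, 11, 17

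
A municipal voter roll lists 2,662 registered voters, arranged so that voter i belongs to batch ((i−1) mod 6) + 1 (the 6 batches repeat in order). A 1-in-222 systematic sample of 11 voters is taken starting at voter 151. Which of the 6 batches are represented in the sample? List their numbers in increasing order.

1

Consecutive selections differ by k = 222, so their batch numbers differ by 222 mod 6 = 0.
gcd(222, 6) = 6, so the sample visits 6/6 = 1 distinct residues mod 6.
Start 151 is batch 1; the batches hit are 1.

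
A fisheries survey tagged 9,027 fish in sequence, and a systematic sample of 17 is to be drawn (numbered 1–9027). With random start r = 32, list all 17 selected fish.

32, 563, 1094, 1625, 2156, 2687, 3218, 3749, 4280, 4811, 5342, 5873, 6404, 6935, 7466, 7997, 8528

k = N/n = 9027/17 = 531
fish 1: 32
fish 2: 32 + 531 = 563
fish 3: 563 + 531 = 1094
fish 4: 1094 + 531 = 1625
fish 5: 1625 + 531 = 2156
fish 6: 2156 + 531 = 2687
fish 7: 2687 + 531 = 3218
fish 8: 3218 + 531 = 3749
fish 9: 3749 + 531 = 4280
fish 10: 4280 + 531 = 4811
fish 11: 4811 + 531 = 5342
fish 12: 5342 + 531 = 5873
fish 13: 5873 + 531 = 6404
fish 14: 6404 + 531 = 6935
fish 15: 6935 + 531 = 7466
fish 16: 7466 + 531 = 7997
fish 17: 7997 + 531 = 8528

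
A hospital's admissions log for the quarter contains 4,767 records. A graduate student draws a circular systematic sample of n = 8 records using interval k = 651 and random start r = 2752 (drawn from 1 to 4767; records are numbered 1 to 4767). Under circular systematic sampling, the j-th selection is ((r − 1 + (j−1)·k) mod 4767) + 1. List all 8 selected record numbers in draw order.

2752, 3403, 4054, 4705, 589, 1240, 1891, 2542

Selection 1: 2752
Selection 2: 2752 + 651 = 3403
Selection 3: 3403 + 651 = 4054
Selection 4: 4054 + 651 = 4705
Selection 5: 4705 + 651 = 5356 → 5356 − 4767 = 589
Selection 6: 589 + 651 = 1240
Selection 7: 1240 + 651 = 1891
Selection 8: 1891 + 651 = 2542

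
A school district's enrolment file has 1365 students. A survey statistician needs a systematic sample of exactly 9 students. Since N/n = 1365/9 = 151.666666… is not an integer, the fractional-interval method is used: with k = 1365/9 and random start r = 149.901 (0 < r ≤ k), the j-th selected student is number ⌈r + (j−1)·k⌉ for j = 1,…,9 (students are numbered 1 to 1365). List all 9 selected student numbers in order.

150, 302, 454, 605, 757, 909, 1060, 1212, 1364

j=1: r + 0k = 149.901 → ⌈·⌉ = 150
j=2: r + 1k = 301.567666… → ⌈·⌉ = 302
j=3: r + 2k = 453.234333… → ⌈·⌉ = 454
j=4: r + 3k = 604.901 → ⌈·⌉ = 605
j=5: r + 4k = 756.567666… → ⌈·⌉ = 757
j=6: r + 5k = 908.234333… → ⌈·⌉ = 909
j=7: r + 6k = 1059.901 → ⌈·⌉ = 1060
j=8: r + 7k = 1211.567666… → ⌈·⌉ = 1212
j=9: r + 8k = 1363.234333… → ⌈·⌉ = 1364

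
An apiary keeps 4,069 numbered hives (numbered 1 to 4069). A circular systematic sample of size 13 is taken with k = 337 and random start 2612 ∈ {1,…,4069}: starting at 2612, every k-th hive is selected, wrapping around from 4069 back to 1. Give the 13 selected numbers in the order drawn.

2612, 2949, 3286, 3623, 3960, 228, 565, 902, 1239, 1576, 1913, 2250, 2587

Selection 1: 2612
Selection 2: 2612 + 337 = 2949
Selection 3: 2949 + 337 = 3286
Selection 4: 3286 + 337 = 3623
Selection 5: 3623 + 337 = 3960
Selection 6: 3960 + 337 = 4297 → 4297 − 4069 = 228
Selection 7: 228 + 337 = 565
Selection 8: 565 + 337 = 902
Selection 9: 902 + 337 = 1239
Selection 10: 1239 + 337 = 1576
Selection 11: 1576 + 337 = 1913
Selection 12: 1913 + 337 = 2250
Selection 13: 2250 + 337 = 2587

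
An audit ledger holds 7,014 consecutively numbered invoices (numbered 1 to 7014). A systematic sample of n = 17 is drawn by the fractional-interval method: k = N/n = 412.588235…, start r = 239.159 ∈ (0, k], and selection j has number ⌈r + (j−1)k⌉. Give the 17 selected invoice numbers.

240, 652, 1065, 1477, 1890, 2303, 2715, 3128, 3540, 3953, 4366, 4778, 5191, 5603, 6016, 6428, 6841

j=1: r + 0k = 239.159 → ⌈·⌉ = 240
j=2: r + 1k = 651.747235… → ⌈·⌉ = 652
j=3: r + 2k = 1064.335470… → ⌈·⌉ = 1065
j=4: r + 3k = 1476.923705… → ⌈·⌉ = 1477
j=5: r + 4k = 1889.511941… → ⌈·⌉ = 1890
j=6: r + 5k = 2302.100176… → ⌈·⌉ = 2303
j=7: r + 6k = 2714.688411… → ⌈·⌉ = 2715
j=8: r + 7k = 3127.276647… → ⌈·⌉ = 3128
j=9: r + 8k = 3539.864882… → ⌈·⌉ = 3540
j=10: r + 9k = 3952.453117… → ⌈·⌉ = 3953
j=11: r + 10k = 4365.041352… → ⌈·⌉ = 4366
j=12: r + 11k = 4777.629588… → ⌈·⌉ = 4778
j=13: r + 12k = 5190.217823… → ⌈·⌉ = 5191
j=14: r + 13k = 5602.806058… → ⌈·⌉ = 5603
j=15: r + 14k = 6015.394294… → ⌈·⌉ = 6016
j=16: r + 15k = 6427.982529… → ⌈·⌉ = 6428
j=17: r + 16k = 6840.570764… → ⌈·⌉ = 6841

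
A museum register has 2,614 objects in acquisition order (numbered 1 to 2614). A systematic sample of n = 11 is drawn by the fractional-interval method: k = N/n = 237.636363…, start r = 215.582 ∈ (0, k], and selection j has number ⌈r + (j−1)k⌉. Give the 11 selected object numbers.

j=1: r + 0k = 215.582 → ⌈·⌉ = 216
j=2: r + 1k = 453.218363… → ⌈·⌉ = 454
j=3: r + 2k = 690.854727… → ⌈·⌉ = 691
j=4: r + 3k = 928.491090… → ⌈·⌉ = 929
j=5: r + 4k = 1166.127454… → ⌈·⌉ = 1167
j=6: r + 5k = 1403.763818… → ⌈·⌉ = 1404
j=7: r + 6k = 1641.400181… → ⌈·⌉ = 1642
j=8: r + 7k = 1879.036545… → ⌈·⌉ = 1880
j=9: r + 8k = 2116.672909… → ⌈·⌉ = 2117
j=10: r + 9k = 2354.309272… → ⌈·⌉ = 2355
j=11: r + 10k = 2591.945636… → ⌈·⌉ = 2592

216, 454, 691, 929, 1167, 1404, 1642, 1880, 2117, 2355, 2592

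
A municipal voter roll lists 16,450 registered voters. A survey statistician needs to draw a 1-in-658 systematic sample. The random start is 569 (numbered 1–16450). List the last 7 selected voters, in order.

12413, 13071, 13729, 14387, 15045, 15703, 16361

19th selection = 569 + 18×658 = 12413
20th: 12413 + 658 = 13071
21st: 13071 + 658 = 13729
22nd: 13729 + 658 = 14387
23rd: 14387 + 658 = 15045
24th: 15045 + 658 = 15703
25th: 15703 + 658 = 16361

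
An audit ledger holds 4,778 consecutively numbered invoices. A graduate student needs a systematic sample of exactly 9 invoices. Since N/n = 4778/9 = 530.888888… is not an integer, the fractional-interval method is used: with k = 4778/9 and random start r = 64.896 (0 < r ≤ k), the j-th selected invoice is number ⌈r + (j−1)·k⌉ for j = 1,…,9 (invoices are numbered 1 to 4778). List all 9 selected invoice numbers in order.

65, 596, 1127, 1658, 2189, 2720, 3251, 3782, 4313

j=1: r + 0k = 64.896 → ⌈·⌉ = 65
j=2: r + 1k = 595.784888… → ⌈·⌉ = 596
j=3: r + 2k = 1126.673777… → ⌈·⌉ = 1127
j=4: r + 3k = 1657.562666… → ⌈·⌉ = 1658
j=5: r + 4k = 2188.451555… → ⌈·⌉ = 2189
j=6: r + 5k = 2719.340444… → ⌈·⌉ = 2720
j=7: r + 6k = 3250.229333… → ⌈·⌉ = 3251
j=8: r + 7k = 3781.118222… → ⌈·⌉ = 3782
j=9: r + 8k = 4312.007111… → ⌈·⌉ = 4313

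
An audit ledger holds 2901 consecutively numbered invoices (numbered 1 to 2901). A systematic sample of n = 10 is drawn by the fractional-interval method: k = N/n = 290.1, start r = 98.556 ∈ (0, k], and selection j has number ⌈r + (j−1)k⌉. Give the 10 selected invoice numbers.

99, 389, 679, 969, 1259, 1550, 1840, 2130, 2420, 2710

j=1: r + 0k = 98.556 → ⌈·⌉ = 99
j=2: r + 1k = 388.656 → ⌈·⌉ = 389
j=3: r + 2k = 678.756 → ⌈·⌉ = 679
j=4: r + 3k = 968.856 → ⌈·⌉ = 969
j=5: r + 4k = 1258.956 → ⌈·⌉ = 1259
j=6: r + 5k = 1549.056 → ⌈·⌉ = 1550
j=7: r + 6k = 1839.156 → ⌈·⌉ = 1840
j=8: r + 7k = 2129.256 → ⌈·⌉ = 2130
j=9: r + 8k = 2419.356 → ⌈·⌉ = 2420
j=10: r + 9k = 2709.456 → ⌈·⌉ = 2710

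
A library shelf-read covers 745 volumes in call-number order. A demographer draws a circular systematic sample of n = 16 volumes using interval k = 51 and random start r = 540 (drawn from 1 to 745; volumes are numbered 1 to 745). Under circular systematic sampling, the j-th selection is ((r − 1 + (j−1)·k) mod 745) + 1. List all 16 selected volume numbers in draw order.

540, 591, 642, 693, 744, 50, 101, 152, 203, 254, 305, 356, 407, 458, 509, 560

Selection 1: 540
Selection 2: 540 + 51 = 591
Selection 3: 591 + 51 = 642
Selection 4: 642 + 51 = 693
Selection 5: 693 + 51 = 744
Selection 6: 744 + 51 = 795 → 795 − 745 = 50
Selection 7: 50 + 51 = 101
Selection 8: 101 + 51 = 152
Selection 9: 152 + 51 = 203
Selection 10: 203 + 51 = 254
Selection 11: 254 + 51 = 305
Selection 12: 305 + 51 = 356
Selection 13: 356 + 51 = 407
Selection 14: 407 + 51 = 458
Selection 15: 458 + 51 = 509
Selection 16: 509 + 51 = 560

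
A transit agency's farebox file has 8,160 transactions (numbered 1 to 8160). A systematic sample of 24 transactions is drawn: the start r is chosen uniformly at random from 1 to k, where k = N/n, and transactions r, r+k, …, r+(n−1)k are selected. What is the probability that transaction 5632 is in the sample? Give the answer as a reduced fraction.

1/340

k = 8160/24 = 340.
Transaction 5632 is selected iff r ≡ 5632 (mod 340); exactly one such r in {1,…,340}.
Inclusion probability = 1/340.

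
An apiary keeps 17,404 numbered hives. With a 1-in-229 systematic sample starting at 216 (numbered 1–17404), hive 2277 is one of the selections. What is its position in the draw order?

10

k = 229
position = (2277 − 216)/229 + 1 = 2061/229 + 1 = 9 + 1 = 10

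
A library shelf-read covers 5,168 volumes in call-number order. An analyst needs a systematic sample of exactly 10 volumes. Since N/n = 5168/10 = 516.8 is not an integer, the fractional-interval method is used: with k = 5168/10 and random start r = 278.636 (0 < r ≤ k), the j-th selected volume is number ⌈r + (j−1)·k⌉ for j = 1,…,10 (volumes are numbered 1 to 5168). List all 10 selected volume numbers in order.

279, 796, 1313, 1830, 2346, 2863, 3380, 3897, 4414, 4930

j=1: r + 0k = 278.636 → ⌈·⌉ = 279
j=2: r + 1k = 795.436 → ⌈·⌉ = 796
j=3: r + 2k = 1312.236 → ⌈·⌉ = 1313
j=4: r + 3k = 1829.036 → ⌈·⌉ = 1830
j=5: r + 4k = 2345.836 → ⌈·⌉ = 2346
j=6: r + 5k = 2862.636 → ⌈·⌉ = 2863
j=7: r + 6k = 3379.436 → ⌈·⌉ = 3380
j=8: r + 7k = 3896.236 → ⌈·⌉ = 3897
j=9: r + 8k = 4413.036 → ⌈·⌉ = 4414
j=10: r + 9k = 4929.836 → ⌈·⌉ = 4930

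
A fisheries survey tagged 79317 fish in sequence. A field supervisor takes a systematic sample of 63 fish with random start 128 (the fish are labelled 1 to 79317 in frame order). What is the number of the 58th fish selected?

71891

k = 79317/63 = 1259
58th selection = r + (58−1)·k = 128 + 57×1259 = 128 + 71763 = 71891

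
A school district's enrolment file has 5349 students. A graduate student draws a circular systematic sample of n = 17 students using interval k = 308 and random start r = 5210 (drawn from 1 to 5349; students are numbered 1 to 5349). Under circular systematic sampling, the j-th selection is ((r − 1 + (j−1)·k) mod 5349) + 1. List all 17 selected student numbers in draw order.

5210, 169, 477, 785, 1093, 1401, 1709, 2017, 2325, 2633, 2941, 3249, 3557, 3865, 4173, 4481, 4789

Selection 1: 5210
Selection 2: 5210 + 308 = 5518 → 5518 − 5349 = 169
Selection 3: 169 + 308 = 477
Selection 4: 477 + 308 = 785
Selection 5: 785 + 308 = 1093
Selection 6: 1093 + 308 = 1401
Selection 7: 1401 + 308 = 1709
Selection 8: 1709 + 308 = 2017
Selection 9: 2017 + 308 = 2325
Selection 10: 2325 + 308 = 2633
Selection 11: 2633 + 308 = 2941
Selection 12: 2941 + 308 = 3249
Selection 13: 3249 + 308 = 3557
Selection 14: 3557 + 308 = 3865
Selection 15: 3865 + 308 = 4173
Selection 16: 4173 + 308 = 4481
Selection 17: 4481 + 308 = 4789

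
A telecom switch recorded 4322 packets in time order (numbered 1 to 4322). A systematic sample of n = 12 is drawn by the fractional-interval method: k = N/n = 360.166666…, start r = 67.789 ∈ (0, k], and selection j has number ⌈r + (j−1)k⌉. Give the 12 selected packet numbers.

j=1: r + 0k = 67.789 → ⌈·⌉ = 68
j=2: r + 1k = 427.955666… → ⌈·⌉ = 428
j=3: r + 2k = 788.122333… → ⌈·⌉ = 789
j=4: r + 3k = 1148.289 → ⌈·⌉ = 1149
j=5: r + 4k = 1508.455666… → ⌈·⌉ = 1509
j=6: r + 5k = 1868.622333… → ⌈·⌉ = 1869
j=7: r + 6k = 2228.789 → ⌈·⌉ = 2229
j=8: r + 7k = 2588.955666… → ⌈·⌉ = 2589
j=9: r + 8k = 2949.122333… → ⌈·⌉ = 2950
j=10: r + 9k = 3309.289 → ⌈·⌉ = 3310
j=11: r + 10k = 3669.455666… → ⌈·⌉ = 3670
j=12: r + 11k = 4029.622333… → ⌈·⌉ = 4030

68, 428, 789, 1149, 1509, 1869, 2229, 2589, 2950, 3310, 3670, 4030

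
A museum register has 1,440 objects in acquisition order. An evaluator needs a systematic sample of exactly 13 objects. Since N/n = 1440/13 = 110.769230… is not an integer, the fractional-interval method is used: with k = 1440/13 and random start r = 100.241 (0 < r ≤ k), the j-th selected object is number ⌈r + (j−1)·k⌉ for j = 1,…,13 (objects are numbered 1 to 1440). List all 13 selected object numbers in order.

j=1: r + 0k = 100.241 → ⌈·⌉ = 101
j=2: r + 1k = 211.010230… → ⌈·⌉ = 212
j=3: r + 2k = 321.779461… → ⌈·⌉ = 322
j=4: r + 3k = 432.548692… → ⌈·⌉ = 433
j=5: r + 4k = 543.317923… → ⌈·⌉ = 544
j=6: r + 5k = 654.087153… → ⌈·⌉ = 655
j=7: r + 6k = 764.856384… → ⌈·⌉ = 765
j=8: r + 7k = 875.625615… → ⌈·⌉ = 876
j=9: r + 8k = 986.394846… → ⌈·⌉ = 987
j=10: r + 9k = 1097.164076… → ⌈·⌉ = 1098
j=11: r + 10k = 1207.933307… → ⌈·⌉ = 1208
j=12: r + 11k = 1318.702538… → ⌈·⌉ = 1319
j=13: r + 12k = 1429.471769… → ⌈·⌉ = 1430

101, 212, 322, 433, 544, 655, 765, 876, 987, 1098, 1208, 1319, 1430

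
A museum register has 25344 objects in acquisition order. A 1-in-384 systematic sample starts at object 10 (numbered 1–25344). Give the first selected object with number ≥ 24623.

k = 384
Steps past start: ⌈(24623 − 10)/384⌉ = ⌈24613/384⌉ = 65
Selected object: 10 + 65×384 = 24970

24970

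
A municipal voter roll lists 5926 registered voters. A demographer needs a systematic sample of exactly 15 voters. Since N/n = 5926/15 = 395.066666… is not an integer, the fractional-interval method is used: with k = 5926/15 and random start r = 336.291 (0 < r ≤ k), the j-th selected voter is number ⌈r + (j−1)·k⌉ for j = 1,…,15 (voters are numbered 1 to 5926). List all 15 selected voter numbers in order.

j=1: r + 0k = 336.291 → ⌈·⌉ = 337
j=2: r + 1k = 731.357666… → ⌈·⌉ = 732
j=3: r + 2k = 1126.424333… → ⌈·⌉ = 1127
j=4: r + 3k = 1521.491 → ⌈·⌉ = 1522
j=5: r + 4k = 1916.557666… → ⌈·⌉ = 1917
j=6: r + 5k = 2311.624333… → ⌈·⌉ = 2312
j=7: r + 6k = 2706.691 → ⌈·⌉ = 2707
j=8: r + 7k = 3101.757666… → ⌈·⌉ = 3102
j=9: r + 8k = 3496.824333… → ⌈·⌉ = 3497
j=10: r + 9k = 3891.891 → ⌈·⌉ = 3892
j=11: r + 10k = 4286.957666… → ⌈·⌉ = 4287
j=12: r + 11k = 4682.024333… → ⌈·⌉ = 4683
j=13: r + 12k = 5077.091 → ⌈·⌉ = 5078
j=14: r + 13k = 5472.157666… → ⌈·⌉ = 5473
j=15: r + 14k = 5867.224333… → ⌈·⌉ = 5868

337, 732, 1127, 1522, 1917, 2312, 2707, 3102, 3497, 3892, 4287, 4683, 5078, 5473, 5868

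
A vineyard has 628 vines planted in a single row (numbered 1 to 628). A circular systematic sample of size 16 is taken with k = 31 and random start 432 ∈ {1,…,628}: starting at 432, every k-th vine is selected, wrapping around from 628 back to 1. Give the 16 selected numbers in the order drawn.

Selection 1: 432
Selection 2: 432 + 31 = 463
Selection 3: 463 + 31 = 494
Selection 4: 494 + 31 = 525
Selection 5: 525 + 31 = 556
Selection 6: 556 + 31 = 587
Selection 7: 587 + 31 = 618
Selection 8: 618 + 31 = 649 → 649 − 628 = 21
Selection 9: 21 + 31 = 52
Selection 10: 52 + 31 = 83
Selection 11: 83 + 31 = 114
Selection 12: 114 + 31 = 145
Selection 13: 145 + 31 = 176
Selection 14: 176 + 31 = 207
Selection 15: 207 + 31 = 238
Selection 16: 238 + 31 = 269

432, 463, 494, 525, 556, 587, 618, 21, 52, 83, 114, 145, 176, 207, 238, 269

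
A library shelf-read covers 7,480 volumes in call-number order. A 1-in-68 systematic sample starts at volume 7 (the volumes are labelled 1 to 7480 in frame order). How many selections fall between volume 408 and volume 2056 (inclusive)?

k = 68
First selection ≥ 408: 7 + ⌈(408−7)/68⌉·68 = 7 + 6×68 = 415
Last selection ≤ 2056: 7 + ⌊(2056−7)/68⌋·68 = 7 + 30×68 = 2047
Count = 30 − 6 + 1 = 25

25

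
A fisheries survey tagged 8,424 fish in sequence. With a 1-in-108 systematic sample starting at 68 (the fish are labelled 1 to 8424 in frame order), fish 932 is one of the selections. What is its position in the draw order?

k = 108
position = (932 − 68)/108 + 1 = 864/108 + 1 = 8 + 1 = 9

9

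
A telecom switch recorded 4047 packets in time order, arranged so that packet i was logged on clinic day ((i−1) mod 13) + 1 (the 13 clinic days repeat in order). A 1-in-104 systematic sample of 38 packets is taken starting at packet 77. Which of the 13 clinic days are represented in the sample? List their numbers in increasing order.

Consecutive selections differ by k = 104, so their clinic day numbers differ by 104 mod 13 = 0.
gcd(104, 13) = 13, so the sample visits 13/13 = 1 distinct residues mod 13.
Start 77 is clinic day 12; the clinic days hit are 12.

12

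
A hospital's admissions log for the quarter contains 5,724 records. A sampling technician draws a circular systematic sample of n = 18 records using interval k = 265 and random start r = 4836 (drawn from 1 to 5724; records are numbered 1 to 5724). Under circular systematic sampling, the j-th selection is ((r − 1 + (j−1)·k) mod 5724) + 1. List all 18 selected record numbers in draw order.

Selection 1: 4836
Selection 2: 4836 + 265 = 5101
Selection 3: 5101 + 265 = 5366
Selection 4: 5366 + 265 = 5631
Selection 5: 5631 + 265 = 5896 → 5896 − 5724 = 172
Selection 6: 172 + 265 = 437
Selection 7: 437 + 265 = 702
Selection 8: 702 + 265 = 967
Selection 9: 967 + 265 = 1232
Selection 10: 1232 + 265 = 1497
Selection 11: 1497 + 265 = 1762
Selection 12: 1762 + 265 = 2027
Selection 13: 2027 + 265 = 2292
Selection 14: 2292 + 265 = 2557
Selection 15: 2557 + 265 = 2822
Selection 16: 2822 + 265 = 3087
Selection 17: 3087 + 265 = 3352
Selection 18: 3352 + 265 = 3617

4836, 5101, 5366, 5631, 172, 437, 702, 967, 1232, 1497, 1762, 2027, 2292, 2557, 2822, 3087, 3352, 3617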